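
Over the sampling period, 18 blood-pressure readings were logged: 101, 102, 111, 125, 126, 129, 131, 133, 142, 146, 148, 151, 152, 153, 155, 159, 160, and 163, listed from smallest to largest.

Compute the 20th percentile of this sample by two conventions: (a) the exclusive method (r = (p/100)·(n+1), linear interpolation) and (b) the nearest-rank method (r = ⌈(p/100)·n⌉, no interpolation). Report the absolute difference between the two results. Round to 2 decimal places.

n = 18.
(a) r = 3.8; between ranks 3 (111) and 4 (125): 122.2.
(b) the nearest-rank method: rank 4 → 125.
|122.2 − 125| = 2.8.

2.80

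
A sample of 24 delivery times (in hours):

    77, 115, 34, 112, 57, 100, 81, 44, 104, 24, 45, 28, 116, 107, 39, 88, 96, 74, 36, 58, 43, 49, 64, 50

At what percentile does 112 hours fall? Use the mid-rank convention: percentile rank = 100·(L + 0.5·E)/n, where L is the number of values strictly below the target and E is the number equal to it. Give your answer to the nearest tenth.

Sorted: 24, 28, 34, 36, 39, 43, 44, 45, 49, 50, 57, 58, 64, 74, 77, 81, 88, 96, 100, 104, 107, 112, 115, 116.
Count below 112: L = 21; count equal: E = 1; n = 24.
Percentile rank = 100·(21 + 0.5·1)/24 = 100·21.5/24 = 89.58.

89.6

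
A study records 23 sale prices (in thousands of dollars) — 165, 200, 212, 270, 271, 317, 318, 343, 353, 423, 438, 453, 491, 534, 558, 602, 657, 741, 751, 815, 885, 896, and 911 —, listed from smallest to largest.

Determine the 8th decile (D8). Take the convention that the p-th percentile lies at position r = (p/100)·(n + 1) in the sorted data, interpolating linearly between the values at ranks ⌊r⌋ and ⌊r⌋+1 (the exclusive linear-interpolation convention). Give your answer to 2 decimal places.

n = 23.
r = (80/100)·(23 + 1) = 19.2.
Rank 19 is 751 and rank 20 is 815.
Interpolate: 751 + 0.2·(815 − 751) = 751 + 0.2·64 = 763.8.

763.80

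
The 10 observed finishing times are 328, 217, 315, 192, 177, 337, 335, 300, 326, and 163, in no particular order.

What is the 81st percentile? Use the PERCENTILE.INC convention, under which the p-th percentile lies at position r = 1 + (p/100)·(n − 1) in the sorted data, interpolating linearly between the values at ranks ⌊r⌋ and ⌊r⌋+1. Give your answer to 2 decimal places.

Sorted: 163, 177, 192, 217, 300, 315, 326, 328, 335, 337.
n = 10.
r = 1 + (81/100)·(10 − 1) = 1 + 7.29 = 8.29.
Rank 8 is 328 and rank 9 is 335.
Interpolate: 328 + 0.29·(335 − 328) = 328 + 0.29·7 = 330.03.

330.03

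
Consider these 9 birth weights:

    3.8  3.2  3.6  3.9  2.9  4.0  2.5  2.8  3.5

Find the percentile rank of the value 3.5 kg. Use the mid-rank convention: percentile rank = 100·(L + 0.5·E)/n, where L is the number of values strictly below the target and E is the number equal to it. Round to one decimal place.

Sorted: 2.5, 2.8, 2.9, 3.2, 3.5, 3.6, 3.8, 3.9, 4.0.
Count below 3.5: L = 4; count equal: E = 1; n = 9.
Percentile rank = 100·(4 + 0.5·1)/9 = 100·4.5/9 = 50.

50.0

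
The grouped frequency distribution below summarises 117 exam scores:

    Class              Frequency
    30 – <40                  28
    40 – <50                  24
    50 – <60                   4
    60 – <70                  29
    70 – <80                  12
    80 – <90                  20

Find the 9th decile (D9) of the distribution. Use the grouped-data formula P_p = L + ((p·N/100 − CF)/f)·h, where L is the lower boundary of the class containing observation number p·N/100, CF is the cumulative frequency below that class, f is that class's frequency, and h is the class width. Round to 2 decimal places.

84.15

N = 117; target position k = 90/100 · 117 = 105.3.
Cumulative frequencies: 28, 52, 56, 85, 97, 117.
Observation 105.3 falls in the class 80 – <90.
L = 80, CF = 97, f = 20, h = 10.
P90 = 80 + ((105.3 − 97)/20)·10 = 80 + 4.15 = 84.15.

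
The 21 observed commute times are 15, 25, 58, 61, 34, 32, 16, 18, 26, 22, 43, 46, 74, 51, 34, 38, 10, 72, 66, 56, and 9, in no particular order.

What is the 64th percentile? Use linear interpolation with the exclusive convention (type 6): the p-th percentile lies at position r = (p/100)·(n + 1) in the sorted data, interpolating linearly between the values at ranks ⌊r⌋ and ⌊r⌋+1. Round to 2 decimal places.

Sorted: 9, 10, 15, 16, 18, 22, 25, 26, 32, 34, 34, 38, 43, 46, 51, 56, 58, 61, 66, 72, 74.
n = 21.
r = (64/100)·(21 + 1) = 14.08.
Rank 14 is 46 and rank 15 is 51.
Interpolate: 46 + 0.08·(51 − 46) = 46 + 0.08·5 = 46.4.

46.40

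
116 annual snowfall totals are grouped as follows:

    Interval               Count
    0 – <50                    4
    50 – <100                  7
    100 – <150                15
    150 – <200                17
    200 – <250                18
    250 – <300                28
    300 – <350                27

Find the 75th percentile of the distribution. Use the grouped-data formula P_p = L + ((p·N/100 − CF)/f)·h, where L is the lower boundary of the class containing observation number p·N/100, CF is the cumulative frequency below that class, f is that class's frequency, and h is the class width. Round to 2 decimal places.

296.43

N = 116; target position k = 75/100 · 116 = 87.
Cumulative frequencies: 4, 11, 26, 43, 61, 89, 116.
Observation 87 falls in the class 250 – <300.
L = 250, CF = 61, f = 28, h = 50.
P75 = 250 + ((87 − 61)/28)·50 = 250 + 46.4286 = 296.429.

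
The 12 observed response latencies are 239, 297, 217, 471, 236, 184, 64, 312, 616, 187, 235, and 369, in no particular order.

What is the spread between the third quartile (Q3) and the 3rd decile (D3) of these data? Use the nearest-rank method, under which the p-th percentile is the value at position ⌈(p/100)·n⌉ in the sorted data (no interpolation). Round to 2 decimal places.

Sorted: 64, 184, 187, 217, 235, 236, 239, 297, 312, 369, 471, 616.
n = 12.
P30: rank ⌈30/100·12⌉ = 4 → 217.
P75: rank ⌈75/100·12⌉ = 9 → 312.
Difference: 312 − 217 = 95.

95.00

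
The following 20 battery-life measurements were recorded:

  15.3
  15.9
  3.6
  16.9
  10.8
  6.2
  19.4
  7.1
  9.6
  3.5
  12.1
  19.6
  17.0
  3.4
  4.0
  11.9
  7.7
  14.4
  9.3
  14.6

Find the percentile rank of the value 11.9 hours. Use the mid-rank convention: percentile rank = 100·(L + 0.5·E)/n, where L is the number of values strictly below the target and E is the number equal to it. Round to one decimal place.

Sorted: 3.4, 3.5, 3.6, 4.0, 6.2, 7.1, 7.7, 9.3, 9.6, 10.8, 11.9, 12.1, 14.4, 14.6, 15.3, 15.9, 16.9, 17.0, 19.4, 19.6.
Count below 11.9: L = 10; count equal: E = 1; n = 20.
Percentile rank = 100·(10 + 0.5·1)/20 = 100·10.5/20 = 52.5.

52.5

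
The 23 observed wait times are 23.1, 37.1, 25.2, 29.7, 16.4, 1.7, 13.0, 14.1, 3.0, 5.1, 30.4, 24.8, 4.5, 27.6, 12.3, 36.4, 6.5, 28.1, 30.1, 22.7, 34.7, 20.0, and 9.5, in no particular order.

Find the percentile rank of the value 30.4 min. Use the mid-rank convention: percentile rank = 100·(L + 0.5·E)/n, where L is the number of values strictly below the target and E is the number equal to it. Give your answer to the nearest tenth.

Sorted: 1.7, 3.0, 4.5, 5.1, 6.5, 9.5, 12.3, 13.0, 14.1, 16.4, 20.0, 22.7, 23.1, 24.8, 25.2, 27.6, 28.1, 29.7, 30.1, 30.4, 34.7, 36.4, 37.1.
Count below 30.4: L = 19; count equal: E = 1; n = 23.
Percentile rank = 100·(19 + 0.5·1)/23 = 100·19.5/23 = 84.78.

84.8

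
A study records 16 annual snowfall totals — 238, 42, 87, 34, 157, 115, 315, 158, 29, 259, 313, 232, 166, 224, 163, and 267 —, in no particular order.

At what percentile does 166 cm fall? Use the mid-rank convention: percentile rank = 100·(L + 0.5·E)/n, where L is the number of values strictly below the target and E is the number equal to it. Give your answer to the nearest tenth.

53.1

Sorted: 29, 34, 42, 87, 115, 157, 158, 163, 166, 224, 232, 238, 259, 267, 313, 315.
Count below 166: L = 8; count equal: E = 1; n = 16.
Percentile rank = 100·(8 + 0.5·1)/16 = 100·8.5/16 = 53.12.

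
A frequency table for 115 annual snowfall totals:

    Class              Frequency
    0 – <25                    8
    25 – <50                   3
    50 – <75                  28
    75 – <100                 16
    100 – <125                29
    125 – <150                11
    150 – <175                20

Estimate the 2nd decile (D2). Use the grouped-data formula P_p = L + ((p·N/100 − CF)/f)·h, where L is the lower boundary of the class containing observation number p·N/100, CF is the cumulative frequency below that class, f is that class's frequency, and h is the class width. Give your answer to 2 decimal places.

N = 115; target position k = 20/100 · 115 = 23.
Cumulative frequencies: 8, 11, 39, 55, 84, 95, 115.
Observation 23 falls in the class 50 – <75.
L = 50, CF = 11, f = 28, h = 25.
P20 = 50 + ((23 − 11)/28)·25 = 50 + 10.7143 = 60.7143.

60.71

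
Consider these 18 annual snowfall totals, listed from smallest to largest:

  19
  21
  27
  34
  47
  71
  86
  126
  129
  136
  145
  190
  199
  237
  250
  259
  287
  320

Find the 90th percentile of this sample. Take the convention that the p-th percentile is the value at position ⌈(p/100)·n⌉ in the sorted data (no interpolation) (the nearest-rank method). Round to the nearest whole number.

287

n = 18.
Position = ⌈90/100 · 18⌉ = ⌈16.2⌉ = 17.
The value at rank 17 is 287.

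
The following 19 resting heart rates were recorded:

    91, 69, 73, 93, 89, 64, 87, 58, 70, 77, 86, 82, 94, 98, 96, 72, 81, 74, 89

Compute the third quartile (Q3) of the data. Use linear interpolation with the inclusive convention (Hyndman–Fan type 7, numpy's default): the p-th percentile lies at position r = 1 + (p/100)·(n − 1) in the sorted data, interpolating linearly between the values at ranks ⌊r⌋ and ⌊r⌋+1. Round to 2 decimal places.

Sorted: 58, 64, 69, 70, 72, 73, 74, 77, 81, 82, 86, 87, 89, 89, 91, 93, 94, 96, 98.
n = 19.
r = 1 + (75/100)·(19 − 1) = 1 + 13.5 = 14.5.
Rank 14 is 89 and rank 15 is 91.
Interpolate: 89 + 0.5·(91 − 89) = 89 + 0.5·2 = 90.

90.00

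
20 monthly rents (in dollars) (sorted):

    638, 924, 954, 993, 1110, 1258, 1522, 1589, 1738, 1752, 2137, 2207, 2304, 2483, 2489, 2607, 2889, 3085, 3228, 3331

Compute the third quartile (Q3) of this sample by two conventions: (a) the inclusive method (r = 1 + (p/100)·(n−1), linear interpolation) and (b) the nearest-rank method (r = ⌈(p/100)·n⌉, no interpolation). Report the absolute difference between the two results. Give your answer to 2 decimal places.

n = 20.
(a) r = 15.25; between ranks 15 (2489) and 16 (2607): 2518.5.
(b) the nearest-rank method: rank 15 → 2489.
|2518.5 − 2489| = 29.5.

29.50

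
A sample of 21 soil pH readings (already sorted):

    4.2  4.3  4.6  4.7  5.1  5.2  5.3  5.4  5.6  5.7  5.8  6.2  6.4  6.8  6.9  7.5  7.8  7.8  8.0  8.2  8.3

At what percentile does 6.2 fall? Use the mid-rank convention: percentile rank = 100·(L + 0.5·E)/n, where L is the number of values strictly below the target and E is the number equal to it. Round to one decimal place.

54.8

Count below 6.2: L = 11; count equal: E = 1; n = 21.
Percentile rank = 100·(11 + 0.5·1)/21 = 100·11.5/21 = 54.76.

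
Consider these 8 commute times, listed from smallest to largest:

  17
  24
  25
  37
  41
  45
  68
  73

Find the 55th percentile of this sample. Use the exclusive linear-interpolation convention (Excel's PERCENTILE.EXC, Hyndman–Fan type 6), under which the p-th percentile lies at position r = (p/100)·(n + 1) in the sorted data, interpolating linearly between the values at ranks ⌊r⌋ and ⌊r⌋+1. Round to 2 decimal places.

40.80

n = 8.
r = (55/100)·(8 + 1) = 4.95.
Rank 4 is 37 and rank 5 is 41.
Interpolate: 37 + 0.95·(41 − 37) = 37 + 0.95·4 = 40.8.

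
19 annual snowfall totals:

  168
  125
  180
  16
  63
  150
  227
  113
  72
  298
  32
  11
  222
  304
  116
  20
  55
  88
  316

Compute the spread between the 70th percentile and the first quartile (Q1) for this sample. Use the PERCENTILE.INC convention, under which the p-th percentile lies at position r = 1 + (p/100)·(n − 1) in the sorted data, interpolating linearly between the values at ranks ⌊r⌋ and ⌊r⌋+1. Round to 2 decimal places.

Sorted: 11, 16, 20, 32, 55, 63, 72, 88, 113, 116, 125, 150, 168, 180, 222, 227, 298, 304, 316.
n = 19.
P25: r = 5.5; ranks 5–6 are 55, 63; interpolating gives 59.
P70: r = 13.6; ranks 13–14 are 168, 180; interpolating gives 175.2.
Difference: 175.2 − 59 = 116.2.

116.20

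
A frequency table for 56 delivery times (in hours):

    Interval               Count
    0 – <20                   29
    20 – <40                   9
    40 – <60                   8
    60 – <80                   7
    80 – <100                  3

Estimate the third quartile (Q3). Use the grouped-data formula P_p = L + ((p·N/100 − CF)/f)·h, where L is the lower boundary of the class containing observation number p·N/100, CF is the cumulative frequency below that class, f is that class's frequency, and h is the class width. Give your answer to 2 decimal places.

50.00

N = 56; target position k = 75/100 · 56 = 42.
Cumulative frequencies: 29, 38, 46, 53, 56.
Observation 42 falls in the class 40 – <60.
L = 40, CF = 38, f = 8, h = 20.
P75 = 40 + ((42 − 38)/8)·20 = 40 + 10 = 50.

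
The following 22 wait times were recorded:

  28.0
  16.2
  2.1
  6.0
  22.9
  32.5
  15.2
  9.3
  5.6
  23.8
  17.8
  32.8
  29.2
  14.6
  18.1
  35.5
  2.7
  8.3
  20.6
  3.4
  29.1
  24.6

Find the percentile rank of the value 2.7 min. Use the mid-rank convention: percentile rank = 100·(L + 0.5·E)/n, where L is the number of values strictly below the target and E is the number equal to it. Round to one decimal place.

6.8

Sorted: 2.1, 2.7, 3.4, 5.6, 6.0, 8.3, 9.3, 14.6, 15.2, 16.2, 17.8, 18.1, 20.6, 22.9, 23.8, 24.6, 28.0, 29.1, 29.2, 32.5, 32.8, 35.5.
Count below 2.7: L = 1; count equal: E = 1; n = 22.
Percentile rank = 100·(1 + 0.5·1)/22 = 100·1.5/22 = 6.818.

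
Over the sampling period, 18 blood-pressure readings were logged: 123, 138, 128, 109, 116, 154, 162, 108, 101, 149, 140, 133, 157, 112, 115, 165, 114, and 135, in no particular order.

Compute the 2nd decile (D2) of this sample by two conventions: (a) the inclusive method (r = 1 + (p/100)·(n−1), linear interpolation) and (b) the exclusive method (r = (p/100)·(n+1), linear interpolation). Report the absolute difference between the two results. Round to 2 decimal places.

Sorted: 101, 108, 109, 112, 114, 115, 116, 123, 128, 133, 135, 138, 140, 149, 154, 157, 162, 165.
n = 18.
(a) r = 4.4; between ranks 4 (112) and 5 (114): 112.8.
(b) r = 3.8; between ranks 3 (109) and 4 (112): 111.4.
|112.8 − 111.4| = 1.4.

1.40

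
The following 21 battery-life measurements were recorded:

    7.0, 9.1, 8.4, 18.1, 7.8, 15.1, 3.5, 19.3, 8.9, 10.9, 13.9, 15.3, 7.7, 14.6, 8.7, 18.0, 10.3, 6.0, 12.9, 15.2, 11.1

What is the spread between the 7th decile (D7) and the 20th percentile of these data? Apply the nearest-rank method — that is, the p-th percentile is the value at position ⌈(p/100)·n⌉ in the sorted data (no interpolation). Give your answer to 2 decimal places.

Sorted: 3.5, 6.0, 7.0, 7.7, 7.8, 8.4, 8.7, 8.9, 9.1, 10.3, 10.9, 11.1, 12.9, 13.9, 14.6, 15.1, 15.2, 15.3, 18.0, 18.1, 19.3.
n = 21.
P20: rank ⌈20/100·21⌉ = 5 → 7.8.
P70: rank ⌈70/100·21⌉ = 15 → 14.6.
Difference: 14.6 − 7.8 = 6.8.

6.80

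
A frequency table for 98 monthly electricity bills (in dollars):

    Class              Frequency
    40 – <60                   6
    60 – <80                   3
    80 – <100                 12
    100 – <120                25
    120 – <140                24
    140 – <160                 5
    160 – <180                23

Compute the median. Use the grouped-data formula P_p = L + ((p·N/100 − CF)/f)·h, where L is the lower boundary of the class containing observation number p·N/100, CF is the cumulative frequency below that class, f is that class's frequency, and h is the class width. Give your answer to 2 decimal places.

122.50

N = 98; target position k = 50/100 · 98 = 49.
Cumulative frequencies: 6, 9, 21, 46, 70, 75, 98.
Observation 49 falls in the class 120 – <140.
L = 120, CF = 46, f = 24, h = 20.
P50 = 120 + ((49 − 46)/24)·20 = 120 + 2.5 = 122.5.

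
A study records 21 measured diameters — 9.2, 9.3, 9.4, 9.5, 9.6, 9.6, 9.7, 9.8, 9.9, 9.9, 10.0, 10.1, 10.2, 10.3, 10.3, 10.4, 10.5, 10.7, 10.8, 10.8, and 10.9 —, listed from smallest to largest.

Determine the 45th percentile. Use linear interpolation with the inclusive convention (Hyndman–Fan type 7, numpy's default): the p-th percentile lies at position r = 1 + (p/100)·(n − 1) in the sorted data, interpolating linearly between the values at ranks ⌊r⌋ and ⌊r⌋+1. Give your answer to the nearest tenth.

n = 21.
r = 1 + (45/100)·(21 − 1) = 1 + 9 = 10.
r is an integer, so P45 is the value at rank 10: 9.9.

9.9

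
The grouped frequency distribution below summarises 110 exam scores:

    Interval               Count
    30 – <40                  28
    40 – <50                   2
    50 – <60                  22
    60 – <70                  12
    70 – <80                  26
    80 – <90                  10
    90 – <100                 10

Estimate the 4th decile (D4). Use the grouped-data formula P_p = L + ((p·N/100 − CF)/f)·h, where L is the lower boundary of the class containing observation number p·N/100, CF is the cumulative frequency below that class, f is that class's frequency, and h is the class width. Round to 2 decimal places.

56.36

N = 110; target position k = 40/100 · 110 = 44.
Cumulative frequencies: 28, 30, 52, 64, 90, 100, 110.
Observation 44 falls in the class 50 – <60.
L = 50, CF = 30, f = 22, h = 10.
P40 = 50 + ((44 − 30)/22)·10 = 50 + 6.36364 = 56.3636.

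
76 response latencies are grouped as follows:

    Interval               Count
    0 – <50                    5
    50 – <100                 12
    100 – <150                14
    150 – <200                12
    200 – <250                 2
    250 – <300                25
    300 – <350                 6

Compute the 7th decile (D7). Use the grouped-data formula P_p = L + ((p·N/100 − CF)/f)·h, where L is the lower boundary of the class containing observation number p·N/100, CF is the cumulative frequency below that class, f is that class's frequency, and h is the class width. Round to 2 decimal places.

N = 76; target position k = 70/100 · 76 = 53.2.
Cumulative frequencies: 5, 17, 31, 43, 45, 70, 76.
Observation 53.2 falls in the class 250 – <300.
L = 250, CF = 45, f = 25, h = 50.
P70 = 250 + ((53.2 − 45)/25)·50 = 250 + 16.4 = 266.4.

266.40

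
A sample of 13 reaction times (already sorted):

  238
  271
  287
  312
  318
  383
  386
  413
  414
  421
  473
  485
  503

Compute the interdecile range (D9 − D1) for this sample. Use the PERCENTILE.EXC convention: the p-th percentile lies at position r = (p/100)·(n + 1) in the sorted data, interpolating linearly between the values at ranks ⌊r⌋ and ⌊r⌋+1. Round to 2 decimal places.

n = 13.
P10: r = 1.4; ranks 1–2 are 238, 271; interpolating gives 251.2.
P90: r = 12.6; ranks 12–13 are 485, 503; interpolating gives 495.8.
Difference: 495.8 − 251.2 = 244.6.

244.60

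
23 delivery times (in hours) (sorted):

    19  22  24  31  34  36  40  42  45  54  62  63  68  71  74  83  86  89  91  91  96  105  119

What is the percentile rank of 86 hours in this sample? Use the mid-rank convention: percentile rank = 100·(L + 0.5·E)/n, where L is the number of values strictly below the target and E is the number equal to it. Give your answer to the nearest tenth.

71.7

Count below 86: L = 16; count equal: E = 1; n = 23.
Percentile rank = 100·(16 + 0.5·1)/23 = 100·16.5/23 = 71.74.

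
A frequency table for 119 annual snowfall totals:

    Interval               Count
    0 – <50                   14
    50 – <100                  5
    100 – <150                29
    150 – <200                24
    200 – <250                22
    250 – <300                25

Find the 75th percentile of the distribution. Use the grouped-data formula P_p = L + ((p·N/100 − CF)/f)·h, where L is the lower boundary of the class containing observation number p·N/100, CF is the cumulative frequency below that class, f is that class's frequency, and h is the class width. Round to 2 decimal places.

N = 119; target position k = 75/100 · 119 = 89.25.
Cumulative frequencies: 14, 19, 48, 72, 94, 119.
Observation 89.25 falls in the class 200 – <250.
L = 200, CF = 72, f = 22, h = 50.
P75 = 200 + ((89.25 − 72)/22)·50 = 200 + 39.2045 = 239.205.

239.20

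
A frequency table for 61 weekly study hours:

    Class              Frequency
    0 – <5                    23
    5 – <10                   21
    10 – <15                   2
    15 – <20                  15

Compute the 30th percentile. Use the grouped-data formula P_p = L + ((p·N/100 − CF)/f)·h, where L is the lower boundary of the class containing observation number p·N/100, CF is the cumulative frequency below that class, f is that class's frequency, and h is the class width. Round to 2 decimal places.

N = 61; target position k = 30/100 · 61 = 18.3.
Cumulative frequencies: 23, 44, 46, 61.
Observation 18.3 falls in the class 0 – <5.
L = 0, CF = 0, f = 23, h = 5.
P30 = 0 + ((18.3 − 0)/23)·5 = 0 + 3.97826 = 3.97826.

3.98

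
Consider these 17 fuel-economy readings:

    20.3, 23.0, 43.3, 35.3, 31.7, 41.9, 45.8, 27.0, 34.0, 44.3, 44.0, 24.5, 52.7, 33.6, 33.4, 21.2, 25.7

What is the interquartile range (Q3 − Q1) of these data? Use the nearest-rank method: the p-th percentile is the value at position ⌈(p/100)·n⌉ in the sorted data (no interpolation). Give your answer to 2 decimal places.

17.60

Sorted: 20.3, 21.2, 23.0, 24.5, 25.7, 27.0, 31.7, 33.4, 33.6, 34.0, 35.3, 41.9, 43.3, 44.0, 44.3, 45.8, 52.7.
n = 17.
P25: rank ⌈25/100·17⌉ = 5 → 25.7.
P75: rank ⌈75/100·17⌉ = 13 → 43.3.
Difference: 43.3 − 25.7 = 17.6.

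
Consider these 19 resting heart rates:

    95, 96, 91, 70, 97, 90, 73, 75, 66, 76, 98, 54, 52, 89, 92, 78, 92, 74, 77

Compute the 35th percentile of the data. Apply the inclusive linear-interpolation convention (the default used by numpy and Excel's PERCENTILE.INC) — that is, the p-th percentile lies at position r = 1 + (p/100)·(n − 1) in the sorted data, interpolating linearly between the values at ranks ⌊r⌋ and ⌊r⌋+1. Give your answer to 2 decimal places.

75.30

Sorted: 52, 54, 66, 70, 73, 74, 75, 76, 77, 78, 89, 90, 91, 92, 92, 95, 96, 97, 98.
n = 19.
r = 1 + (35/100)·(19 − 1) = 1 + 6.3 = 7.3.
Rank 7 is 75 and rank 8 is 76.
Interpolate: 75 + 0.3·(76 − 75) = 75 + 0.3·1 = 75.3.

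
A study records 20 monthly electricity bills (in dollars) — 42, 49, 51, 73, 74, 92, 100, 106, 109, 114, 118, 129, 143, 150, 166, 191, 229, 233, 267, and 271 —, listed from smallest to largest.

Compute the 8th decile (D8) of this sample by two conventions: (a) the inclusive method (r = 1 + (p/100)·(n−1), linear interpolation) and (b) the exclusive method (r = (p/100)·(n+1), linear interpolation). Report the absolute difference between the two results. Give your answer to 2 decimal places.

22.80

n = 20.
(a) r = 16.2; between ranks 16 (191) and 17 (229): 198.6.
(b) r = 16.8; between ranks 16 (191) and 17 (229): 221.4.
|198.6 − 221.4| = 22.8.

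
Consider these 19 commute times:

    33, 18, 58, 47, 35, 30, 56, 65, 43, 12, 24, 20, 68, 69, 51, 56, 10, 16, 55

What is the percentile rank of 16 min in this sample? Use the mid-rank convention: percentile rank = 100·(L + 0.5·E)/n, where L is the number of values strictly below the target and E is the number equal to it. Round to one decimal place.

Sorted: 10, 12, 16, 18, 20, 24, 30, 33, 35, 43, 47, 51, 55, 56, 56, 58, 65, 68, 69.
Count below 16: L = 2; count equal: E = 1; n = 19.
Percentile rank = 100·(2 + 0.5·1)/19 = 100·2.5/19 = 13.16.

13.2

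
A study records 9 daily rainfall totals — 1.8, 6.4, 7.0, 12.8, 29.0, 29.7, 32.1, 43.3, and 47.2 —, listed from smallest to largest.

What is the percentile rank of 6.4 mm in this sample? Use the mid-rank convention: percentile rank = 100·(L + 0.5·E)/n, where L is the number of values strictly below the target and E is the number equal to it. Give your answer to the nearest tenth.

16.7

Count below 6.4: L = 1; count equal: E = 1; n = 9.
Percentile rank = 100·(1 + 0.5·1)/9 = 100·1.5/9 = 16.67.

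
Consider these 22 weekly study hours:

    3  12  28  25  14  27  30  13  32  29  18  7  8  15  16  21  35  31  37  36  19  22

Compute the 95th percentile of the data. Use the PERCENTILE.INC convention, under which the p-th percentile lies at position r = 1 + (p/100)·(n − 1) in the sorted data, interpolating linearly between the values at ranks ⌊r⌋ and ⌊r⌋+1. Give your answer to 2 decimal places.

Sorted: 3, 7, 8, 12, 13, 14, 15, 16, 18, 19, 21, 22, 25, 27, 28, 29, 30, 31, 32, 35, 36, 37.
n = 22.
r = 1 + (95/100)·(22 − 1) = 1 + 19.95 = 20.95.
Rank 20 is 35 and rank 21 is 36.
Interpolate: 35 + 0.95·(36 − 35) = 35 + 0.95·1 = 35.95.

35.95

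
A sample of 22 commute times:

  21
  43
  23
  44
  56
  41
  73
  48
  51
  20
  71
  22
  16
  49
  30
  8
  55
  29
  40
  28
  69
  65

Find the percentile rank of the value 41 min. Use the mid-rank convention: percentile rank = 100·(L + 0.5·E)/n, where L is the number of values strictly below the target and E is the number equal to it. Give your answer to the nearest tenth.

47.7

Sorted: 8, 16, 20, 21, 22, 23, 28, 29, 30, 40, 41, 43, 44, 48, 49, 51, 55, 56, 65, 69, 71, 73.
Count below 41: L = 10; count equal: E = 1; n = 22.
Percentile rank = 100·(10 + 0.5·1)/22 = 100·10.5/22 = 47.73.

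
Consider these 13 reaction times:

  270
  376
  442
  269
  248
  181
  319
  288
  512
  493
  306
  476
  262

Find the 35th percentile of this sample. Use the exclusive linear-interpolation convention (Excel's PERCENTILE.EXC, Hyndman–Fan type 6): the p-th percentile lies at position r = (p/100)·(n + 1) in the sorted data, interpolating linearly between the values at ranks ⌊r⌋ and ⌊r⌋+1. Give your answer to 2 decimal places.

269.90

Sorted: 181, 248, 262, 269, 270, 288, 306, 319, 376, 442, 476, 493, 512.
n = 13.
r = (35/100)·(13 + 1) = 4.9.
Rank 4 is 269 and rank 5 is 270.
Interpolate: 269 + 0.9·(270 − 269) = 269 + 0.9·1 = 269.9.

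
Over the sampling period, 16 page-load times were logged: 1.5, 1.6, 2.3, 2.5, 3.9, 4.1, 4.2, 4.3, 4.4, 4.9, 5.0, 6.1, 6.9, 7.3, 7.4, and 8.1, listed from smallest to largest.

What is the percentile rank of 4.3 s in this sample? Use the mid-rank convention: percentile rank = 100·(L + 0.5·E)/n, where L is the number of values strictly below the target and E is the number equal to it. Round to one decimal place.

46.9

Count below 4.3: L = 7; count equal: E = 1; n = 16.
Percentile rank = 100·(7 + 0.5·1)/16 = 100·7.5/16 = 46.88.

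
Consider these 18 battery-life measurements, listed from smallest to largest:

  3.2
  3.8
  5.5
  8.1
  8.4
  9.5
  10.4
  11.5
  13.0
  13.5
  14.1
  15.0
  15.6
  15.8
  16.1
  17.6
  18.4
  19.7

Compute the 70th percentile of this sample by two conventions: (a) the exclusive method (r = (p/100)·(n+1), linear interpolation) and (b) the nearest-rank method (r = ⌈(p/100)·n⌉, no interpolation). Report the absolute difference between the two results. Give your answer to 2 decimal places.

n = 18.
(a) r = 13.3; between ranks 13 (15.6) and 14 (15.8): 15.66.
(b) the nearest-rank method: rank 13 → 15.6.
|15.66 − 15.6| = 0.06.

0.06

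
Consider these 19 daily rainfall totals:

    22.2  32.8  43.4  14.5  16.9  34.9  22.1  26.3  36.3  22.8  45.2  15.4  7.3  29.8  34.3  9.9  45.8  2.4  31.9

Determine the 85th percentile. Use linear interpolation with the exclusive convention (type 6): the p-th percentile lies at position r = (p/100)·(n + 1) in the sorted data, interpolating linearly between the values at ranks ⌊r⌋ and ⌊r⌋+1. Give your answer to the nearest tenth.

Sorted: 2.4, 7.3, 9.9, 14.5, 15.4, 16.9, 22.1, 22.2, 22.8, 26.3, 29.8, 31.9, 32.8, 34.3, 34.9, 36.3, 43.4, 45.2, 45.8.
n = 19.
r = (85/100)·(19 + 1) = 17.
r is an integer, so P85 is the value at rank 17: 43.4.

43.4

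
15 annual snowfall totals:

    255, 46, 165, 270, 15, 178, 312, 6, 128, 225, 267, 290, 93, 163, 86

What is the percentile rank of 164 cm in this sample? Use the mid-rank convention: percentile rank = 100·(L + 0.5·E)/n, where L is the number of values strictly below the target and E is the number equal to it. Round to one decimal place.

Sorted: 6, 15, 46, 86, 93, 128, 163, 165, 178, 225, 255, 267, 270, 290, 312.
Count below 164: L = 7; count equal: E = 0; n = 15.
Percentile rank = 100·(7 + 0.5·0)/15 = 100·7/15 = 46.67.

46.7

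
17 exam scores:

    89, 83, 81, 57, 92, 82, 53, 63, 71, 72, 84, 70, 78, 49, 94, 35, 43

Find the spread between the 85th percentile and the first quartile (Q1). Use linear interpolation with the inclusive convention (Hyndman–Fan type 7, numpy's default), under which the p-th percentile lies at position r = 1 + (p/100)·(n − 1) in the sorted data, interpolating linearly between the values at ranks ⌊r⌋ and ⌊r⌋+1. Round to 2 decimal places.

Sorted: 35, 43, 49, 53, 57, 63, 70, 71, 72, 78, 81, 82, 83, 84, 89, 92, 94.
n = 17.
P25: r = 5 (integer) → 57.
P85: r = 14.6; ranks 14–15 are 84, 89; interpolating gives 87.
Difference: 87 − 57 = 30.

30.00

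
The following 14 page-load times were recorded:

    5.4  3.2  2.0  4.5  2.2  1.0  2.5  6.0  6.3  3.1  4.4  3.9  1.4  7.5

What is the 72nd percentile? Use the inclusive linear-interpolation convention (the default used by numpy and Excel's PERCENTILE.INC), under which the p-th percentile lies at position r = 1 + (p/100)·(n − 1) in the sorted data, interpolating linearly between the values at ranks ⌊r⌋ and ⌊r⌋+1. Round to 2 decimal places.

Sorted: 1.0, 1.4, 2.0, 2.2, 2.5, 3.1, 3.2, 3.9, 4.4, 4.5, 5.4, 6.0, 6.3, 7.5.
n = 14.
r = 1 + (72/100)·(14 − 1) = 1 + 9.36 = 10.36.
Rank 10 is 4.5 and rank 11 is 5.4.
Interpolate: 4.5 + 0.36·(5.4 − 4.5) = 4.5 + 0.36·0.9 = 4.824.

4.82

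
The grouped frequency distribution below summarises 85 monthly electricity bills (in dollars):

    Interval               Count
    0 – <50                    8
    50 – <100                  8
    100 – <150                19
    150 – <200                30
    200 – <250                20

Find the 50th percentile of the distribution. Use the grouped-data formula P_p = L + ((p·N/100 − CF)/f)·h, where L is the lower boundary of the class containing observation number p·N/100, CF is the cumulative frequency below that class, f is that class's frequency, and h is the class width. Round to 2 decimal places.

162.50

N = 85; target position k = 50/100 · 85 = 42.5.
Cumulative frequencies: 8, 16, 35, 65, 85.
Observation 42.5 falls in the class 150 – <200.
L = 150, CF = 35, f = 30, h = 50.
P50 = 150 + ((42.5 − 35)/30)·50 = 150 + 12.5 = 162.5.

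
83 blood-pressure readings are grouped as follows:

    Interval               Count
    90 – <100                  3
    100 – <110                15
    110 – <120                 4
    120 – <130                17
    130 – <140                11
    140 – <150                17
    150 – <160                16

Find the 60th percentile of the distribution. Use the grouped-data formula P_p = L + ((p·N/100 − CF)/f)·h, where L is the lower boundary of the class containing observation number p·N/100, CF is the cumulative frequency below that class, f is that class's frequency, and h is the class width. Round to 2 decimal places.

139.82

N = 83; target position k = 60/100 · 83 = 49.8.
Cumulative frequencies: 3, 18, 22, 39, 50, 67, 83.
Observation 49.8 falls in the class 130 – <140.
L = 130, CF = 39, f = 11, h = 10.
P60 = 130 + ((49.8 − 39)/11)·10 = 130 + 9.81818 = 139.818.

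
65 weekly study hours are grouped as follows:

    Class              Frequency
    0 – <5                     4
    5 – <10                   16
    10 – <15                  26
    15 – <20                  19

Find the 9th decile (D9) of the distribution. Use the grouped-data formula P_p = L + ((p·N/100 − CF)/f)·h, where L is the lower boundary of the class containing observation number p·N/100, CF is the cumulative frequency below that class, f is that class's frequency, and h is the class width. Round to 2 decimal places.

18.29

N = 65; target position k = 90/100 · 65 = 58.5.
Cumulative frequencies: 4, 20, 46, 65.
Observation 58.5 falls in the class 15 – <20.
L = 15, CF = 46, f = 19, h = 5.
P90 = 15 + ((58.5 − 46)/19)·5 = 15 + 3.28947 = 18.2895.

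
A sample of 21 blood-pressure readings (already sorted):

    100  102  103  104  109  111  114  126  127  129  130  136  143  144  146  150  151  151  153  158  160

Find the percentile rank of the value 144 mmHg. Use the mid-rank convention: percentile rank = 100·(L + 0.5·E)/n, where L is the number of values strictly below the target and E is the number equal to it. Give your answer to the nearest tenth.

Count below 144: L = 13; count equal: E = 1; n = 21.
Percentile rank = 100·(13 + 0.5·1)/21 = 100·13.5/21 = 64.29.

64.3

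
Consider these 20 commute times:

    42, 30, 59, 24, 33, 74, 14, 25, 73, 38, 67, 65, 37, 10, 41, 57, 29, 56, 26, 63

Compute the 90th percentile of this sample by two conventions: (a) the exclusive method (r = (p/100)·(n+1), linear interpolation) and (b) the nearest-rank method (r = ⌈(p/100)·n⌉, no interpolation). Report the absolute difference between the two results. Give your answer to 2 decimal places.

5.40

Sorted: 10, 14, 24, 25, 26, 29, 30, 33, 37, 38, 41, 42, 56, 57, 59, 63, 65, 67, 73, 74.
n = 20.
(a) r = 18.9; between ranks 18 (67) and 19 (73): 72.4.
(b) the nearest-rank method: rank 18 → 67.
|72.4 − 67| = 5.4.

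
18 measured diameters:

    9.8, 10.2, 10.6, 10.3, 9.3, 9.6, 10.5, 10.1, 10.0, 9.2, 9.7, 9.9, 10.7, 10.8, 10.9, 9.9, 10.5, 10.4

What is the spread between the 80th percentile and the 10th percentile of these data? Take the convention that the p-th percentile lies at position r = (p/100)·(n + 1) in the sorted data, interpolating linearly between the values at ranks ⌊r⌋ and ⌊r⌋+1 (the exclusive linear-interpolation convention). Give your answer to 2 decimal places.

Sorted: 9.2, 9.3, 9.6, 9.7, 9.8, 9.9, 9.9, 10.0, 10.1, 10.2, 10.3, 10.4, 10.5, 10.5, 10.6, 10.7, 10.8, 10.9.
n = 18.
P10: r = 1.9; ranks 1–2 are 9.2, 9.3; interpolating gives 9.29.
P80: r = 15.2; ranks 15–16 are 10.6, 10.7; interpolating gives 10.62.
Difference: 10.62 − 9.29 = 1.33.

1.33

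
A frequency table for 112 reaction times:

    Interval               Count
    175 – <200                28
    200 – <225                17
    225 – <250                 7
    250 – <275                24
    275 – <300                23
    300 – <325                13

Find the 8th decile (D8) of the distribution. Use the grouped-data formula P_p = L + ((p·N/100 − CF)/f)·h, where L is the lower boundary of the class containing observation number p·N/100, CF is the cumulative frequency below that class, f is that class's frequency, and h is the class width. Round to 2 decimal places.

289.78

N = 112; target position k = 80/100 · 112 = 89.6.
Cumulative frequencies: 28, 45, 52, 76, 99, 112.
Observation 89.6 falls in the class 275 – <300.
L = 275, CF = 76, f = 23, h = 25.
P80 = 275 + ((89.6 − 76)/23)·25 = 275 + 14.7826 = 289.783.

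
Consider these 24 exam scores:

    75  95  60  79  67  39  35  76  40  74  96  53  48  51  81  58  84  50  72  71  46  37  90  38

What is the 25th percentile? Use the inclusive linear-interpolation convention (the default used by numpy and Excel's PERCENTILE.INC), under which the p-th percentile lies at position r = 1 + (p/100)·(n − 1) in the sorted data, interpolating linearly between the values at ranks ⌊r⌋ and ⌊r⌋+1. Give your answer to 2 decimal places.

47.50

Sorted: 35, 37, 38, 39, 40, 46, 48, 50, 51, 53, 58, 60, 67, 71, 72, 74, 75, 76, 79, 81, 84, 90, 95, 96.
n = 24.
r = 1 + (25/100)·(24 − 1) = 1 + 5.75 = 6.75.
Rank 6 is 46 and rank 7 is 48.
Interpolate: 46 + 0.75·(48 − 46) = 46 + 0.75·2 = 47.5.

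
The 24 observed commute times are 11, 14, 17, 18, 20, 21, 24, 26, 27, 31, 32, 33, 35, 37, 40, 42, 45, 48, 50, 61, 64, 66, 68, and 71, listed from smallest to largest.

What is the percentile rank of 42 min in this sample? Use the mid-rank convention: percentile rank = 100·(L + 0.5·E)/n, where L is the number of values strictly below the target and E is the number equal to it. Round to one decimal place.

Count below 42: L = 15; count equal: E = 1; n = 24.
Percentile rank = 100·(15 + 0.5·1)/24 = 100·15.5/24 = 64.58.

64.6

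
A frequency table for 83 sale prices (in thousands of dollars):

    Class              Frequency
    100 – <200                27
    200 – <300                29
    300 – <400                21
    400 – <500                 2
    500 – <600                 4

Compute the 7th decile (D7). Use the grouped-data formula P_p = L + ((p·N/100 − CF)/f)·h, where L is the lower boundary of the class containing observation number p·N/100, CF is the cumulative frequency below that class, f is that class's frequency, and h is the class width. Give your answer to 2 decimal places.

N = 83; target position k = 70/100 · 83 = 58.1.
Cumulative frequencies: 27, 56, 77, 79, 83.
Observation 58.1 falls in the class 300 – <400.
L = 300, CF = 56, f = 21, h = 100.
P70 = 300 + ((58.1 − 56)/21)·100 = 300 + 10 = 310.

310.00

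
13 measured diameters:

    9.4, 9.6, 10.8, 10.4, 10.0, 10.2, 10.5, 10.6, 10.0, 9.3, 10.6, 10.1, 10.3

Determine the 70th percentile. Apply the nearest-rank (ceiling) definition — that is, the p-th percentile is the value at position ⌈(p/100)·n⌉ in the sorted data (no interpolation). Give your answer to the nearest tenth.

Sorted: 9.3, 9.4, 9.6, 10.0, 10.0, 10.1, 10.2, 10.3, 10.4, 10.5, 10.6, 10.6, 10.8.
n = 13.
Position = ⌈70/100 · 13⌉ = ⌈9.1⌉ = 10.
The value at rank 10 is 10.5.

10.5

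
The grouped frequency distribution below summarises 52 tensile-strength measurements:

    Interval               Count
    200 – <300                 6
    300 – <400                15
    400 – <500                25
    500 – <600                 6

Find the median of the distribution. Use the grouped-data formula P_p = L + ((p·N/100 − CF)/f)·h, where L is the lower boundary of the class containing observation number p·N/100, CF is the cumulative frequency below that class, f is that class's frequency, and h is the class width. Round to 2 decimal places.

N = 52; target position k = 50/100 · 52 = 26.
Cumulative frequencies: 6, 21, 46, 52.
Observation 26 falls in the class 400 – <500.
L = 400, CF = 21, f = 25, h = 100.
P50 = 400 + ((26 − 21)/25)·100 = 400 + 20 = 420.

420.00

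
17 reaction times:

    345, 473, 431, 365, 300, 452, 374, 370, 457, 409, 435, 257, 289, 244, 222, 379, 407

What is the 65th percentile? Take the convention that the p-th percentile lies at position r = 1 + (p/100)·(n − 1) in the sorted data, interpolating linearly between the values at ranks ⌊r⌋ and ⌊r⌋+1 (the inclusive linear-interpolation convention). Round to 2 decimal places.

Sorted: 222, 244, 257, 289, 300, 345, 365, 370, 374, 379, 407, 409, 431, 435, 452, 457, 473.
n = 17.
r = 1 + (65/100)·(17 − 1) = 1 + 10.4 = 11.4.
Rank 11 is 407 and rank 12 is 409.
Interpolate: 407 + 0.4·(409 − 407) = 407 + 0.4·2 = 407.8.

407.80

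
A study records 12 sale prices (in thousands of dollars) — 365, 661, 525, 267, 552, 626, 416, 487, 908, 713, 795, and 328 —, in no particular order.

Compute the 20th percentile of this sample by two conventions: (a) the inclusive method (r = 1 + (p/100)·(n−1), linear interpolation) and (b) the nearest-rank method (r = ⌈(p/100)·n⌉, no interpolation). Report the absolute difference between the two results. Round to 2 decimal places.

10.20

Sorted: 267, 328, 365, 416, 487, 525, 552, 626, 661, 713, 795, 908.
n = 12.
(a) r = 3.2; between ranks 3 (365) and 4 (416): 375.2.
(b) the nearest-rank method: rank 3 → 365.
|375.2 − 365| = 10.2.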